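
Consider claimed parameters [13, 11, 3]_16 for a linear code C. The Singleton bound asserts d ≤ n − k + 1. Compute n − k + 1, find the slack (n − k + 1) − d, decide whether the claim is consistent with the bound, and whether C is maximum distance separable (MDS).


Singleton RHS = n − k + 1 = 3, slack = 0, bound satisfied, MDS.

Singleton bound: d ≤ n − k + 1.
Here n = 13, k = 11, so n − k + 1 = 3.
Given d = 3, check d ≤ 3: YES.
Slack = (n − k + 1) − d = 0.
The code is MDS (slack = 0).
Description: the claimed parameters are [13, 11, 3]_16; such a code would be MDS (meets Singleton bound).


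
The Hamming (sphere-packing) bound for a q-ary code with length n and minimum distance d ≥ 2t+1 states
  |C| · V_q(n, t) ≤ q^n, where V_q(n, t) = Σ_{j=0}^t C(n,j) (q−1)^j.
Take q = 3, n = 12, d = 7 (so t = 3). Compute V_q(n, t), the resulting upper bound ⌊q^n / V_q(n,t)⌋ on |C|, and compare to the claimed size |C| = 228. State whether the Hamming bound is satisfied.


V_q(n, t) = 2049, q^n = 531441, Hamming bound = 259, |C| = 228 ≤ bound (satisfied).

Step 1: Compute V_q(n, t) = Σ_{j=0}^3 C(n, j) (q−1)^j.
  j = 0: C(12,0)·(2)^0 = 1·1 = 1.
  j = 1: C(12,1)·(2)^1 = 12·2 = 24.
  j = 2: C(12,2)·(2)^2 = 66·4 = 264.
  j = 3: C(12,3)·(2)^3 = 220·8 = 1760.
  V_q(n, t) = 1 + 24 + 264 + 1760 = 2049.
Step 2: q^n = 3^12 = 531441.
Step 3: Hamming bound ⌊q^n / V_q(n,t)⌋ = ⌊531441/2049⌋ = 259.
Step 4: Compare |C| = 228 to 259: satisfied.
The claimed |C| lies below the Hamming bound.


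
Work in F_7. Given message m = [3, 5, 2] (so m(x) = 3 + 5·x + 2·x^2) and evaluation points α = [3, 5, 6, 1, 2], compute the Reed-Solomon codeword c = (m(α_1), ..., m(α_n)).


c = [1, 1, 0, 3, 0]

Message polynomial: m(x) = 3 + 5·x + 2·x^2 (mod 7).
For each evaluation point α_i, compute m(α_i) mod 7:
  α_1 = 3: Horner steps 2 → 4 → 1, so m(3) = 1.
  α_2 = 5: Horner steps 2 → 1 → 1, so m(5) = 1.
  α_3 = 6: Horner steps 2 → 3 → 0, so m(6) = 0.
  α_4 = 1: Horner steps 2 → 0 → 3, so m(1) = 3.
  α_5 = 2: Horner steps 2 → 2 → 0, so m(2) = 0.
Codeword c = [1, 1, 0, 3, 0] ∈ F_7^5.


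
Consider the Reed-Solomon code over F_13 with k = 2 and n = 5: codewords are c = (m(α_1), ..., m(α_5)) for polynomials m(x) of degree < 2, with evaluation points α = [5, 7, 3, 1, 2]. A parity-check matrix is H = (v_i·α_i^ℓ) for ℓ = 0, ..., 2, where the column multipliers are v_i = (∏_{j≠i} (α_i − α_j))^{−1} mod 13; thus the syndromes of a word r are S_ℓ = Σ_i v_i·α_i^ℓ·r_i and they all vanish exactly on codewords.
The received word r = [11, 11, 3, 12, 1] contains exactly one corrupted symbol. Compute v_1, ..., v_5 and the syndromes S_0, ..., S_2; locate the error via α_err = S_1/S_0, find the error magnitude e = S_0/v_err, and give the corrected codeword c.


S = (1, 5, 12), error at position 1, error magnitude e = 4, c = [7, 11, 3, 12, 1].

Step 1: column multipliers v_i = (∏_{j≠i}(α_i − α_j))^{−1} mod 13.
  i = 1 (α = 5): (5−7)(5−3)(5−1)(5−2) = (−2)·2·4·3 = −48 ≡ 4, so v_1 = 4^{−1} = 10 (mod 13).
  i = 2 (α = 7): (7−5)(7−3)(7−1)(7−2) = 2·4·6·5 = 240 ≡ 6, so v_2 = 6^{−1} = 11 (mod 13).
  i = 3 (α = 3): (3−5)(3−7)(3−1)(3−2) = (−2)·(−4)·2·1 = 16 ≡ 3, so v_3 = 3^{−1} = 9 (mod 13).
  i = 4 (α = 1): (1−5)(1−7)(1−3)(1−2) = (−4)·(−6)·(−2)·(−1) = 48 ≡ 9, so v_4 = 9^{−1} = 3 (mod 13).
  i = 5 (α = 2): (2−5)(2−7)(2−3)(2−1) = (−3)·(−5)·(−1)·1 = −15 ≡ 11, so v_5 = 11^{−1} = 6 (mod 13).
  v = [10, 11, 9, 3, 6].
Step 2: syndromes of r = [11, 11, 3, 12, 1] (all sums mod 13).
  S_0 = Σ v_i r_i = 10·11 + 11·11 + 9·3 + 3·12 + 6·1 = 300 ≡ 1.
  S_1 = Σ v_i α_i r_i = 10·5·11 + 11·7·11 + 9·3·3 + 3·1·12 + 6·2·1 = 1526 ≡ 5.
  α_i^2 mod 13 = [12, 10, 9, 1, 4].
  S_2 = Σ v_i α_i^2 r_i = 10·12·11 + 11·10·11 + 9·9·3 + 3·1·12 + 6·4·1 = 2833 ≡ 12.
  S = (1, 5, 12) ≠ 0, so r is not a codeword (an error is present).
Step 3: locate the error. For a single error e at position i, S_ℓ = v_i·e·α_i^ℓ, so α_err = S_1/S_0.
  S_0^{−1} = 1^{−1} = 1 (mod 13), so α_err = 5·1 = 5 ≡ 5 = α_1. Error position i = 1.
  Consistency check: S_2/S_1 = 12·8 = 96 ≡ 5 = α_err ✓ (single-error assumption holds).
Step 4: error magnitude e = S_0/v_1 = S_0·∏_{j≠1}(α_1 − α_j) = 1·4 = 4 ≡ 4 (mod 13).
Step 5: correct position 1: c_1 = r_1 − e = 11 − 4 ≡ 7 (mod 13). Hence c = [7, 11, 3, 12, 1].
  Check: interpolating c through the α_i gives m(x) = 10 + 2·x (degree < 2) with m(α_i) = c_i for every i, so c is indeed a codeword.


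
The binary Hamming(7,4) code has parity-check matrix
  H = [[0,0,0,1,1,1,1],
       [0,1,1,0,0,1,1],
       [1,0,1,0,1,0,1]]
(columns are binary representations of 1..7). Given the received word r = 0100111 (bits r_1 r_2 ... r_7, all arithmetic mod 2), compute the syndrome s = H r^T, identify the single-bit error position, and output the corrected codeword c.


s = (1, 1, 0)^T, error position = 6, corrected codeword c = 0100101

Compute s = H r^T mod 2 one row at a time:
  s_1 = 0 + 1 + 1 + 1 = 3 ≡ 1 (mod 2).
  s_2 = 1 + 0 + 1 + 1 = 3 ≡ 1 (mod 2).
  s_3 = 0 + 0 + 1 + 1 = 2 ≡ 0 (mod 2).
s = (1, 1, 0)^T — this equals column 6 of H (binary 110), so error is at position 6.
Correct: flip bit 6 of r = 0100111 to get c = 0100101.


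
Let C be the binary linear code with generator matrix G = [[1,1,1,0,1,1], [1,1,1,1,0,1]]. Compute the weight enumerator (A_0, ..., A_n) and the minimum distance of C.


Weight distribution: A_0 = 1, A_2 = 1, A_5 = 2. Minimum distance d = 2.

Enumerate all 2^2 = 4 messages m ∈ F_2^2.
For each, compute codeword c = mG in F_2^6, then tally its weight.
  m = 00 → c = 000000, weight = 0.
  m = 10 → c = 111011, weight = 5.
  m = 01 → c = 111101, weight = 5.
  m = 11 → c = 000110, weight = 2.
Tally weights:
  weight 0: 1 codewords.
  weight 2: 1 codewords.
  weight 5: 2 codewords.
Minimum distance d = smallest w > 0 with A_w > 0 = 2.
Sanity: Σ A_w = 4 = 2^2 = 4 ✓.


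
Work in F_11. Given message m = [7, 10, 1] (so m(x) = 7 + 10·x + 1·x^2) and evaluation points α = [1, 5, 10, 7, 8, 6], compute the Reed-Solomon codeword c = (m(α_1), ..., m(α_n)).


c = [7, 5, 9, 5, 8, 4]

Message polynomial: m(x) = 7 + 10·x + 1·x^2 (mod 11).
For each evaluation point α_i, compute m(α_i) mod 11:
  α_1 = 1: Horner steps 1 → 0 → 7, so m(1) = 7.
  α_2 = 5: Horner steps 1 → 4 → 5, so m(5) = 5.
  α_3 = 10: Horner steps 1 → 9 → 9, so m(10) = 9.
  α_4 = 7: Horner steps 1 → 6 → 5, so m(7) = 5.
  α_5 = 8: Horner steps 1 → 7 → 8, so m(8) = 8.
  α_6 = 6: Horner steps 1 → 5 → 4, so m(6) = 4.
Codeword c = [7, 5, 9, 5, 8, 4] ∈ F_11^6.


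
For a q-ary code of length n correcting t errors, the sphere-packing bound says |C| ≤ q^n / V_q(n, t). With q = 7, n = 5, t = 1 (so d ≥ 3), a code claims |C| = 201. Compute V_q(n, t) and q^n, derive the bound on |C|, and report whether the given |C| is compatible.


V_q(n, t) = 31, q^n = 16807, Hamming bound = 542, |C| = 201 ≤ bound (satisfied).

Step 1: Compute V_q(n, t) = Σ_{j=0}^1 C(n, j) (q−1)^j.
  j = 0: C(5,0)·(6)^0 = 1·1 = 1.
  j = 1: C(5,1)·(6)^1 = 5·6 = 30.
  V_q(n, t) = 1 + 30 = 31.
Step 2: q^n = 7^5 = 16807.
Step 3: Hamming bound ⌊q^n / V_q(n,t)⌋ = ⌊16807/31⌋ = 542.
Step 4: Compare |C| = 201 to 542: satisfied.
The claimed |C| lies below the Hamming bound.


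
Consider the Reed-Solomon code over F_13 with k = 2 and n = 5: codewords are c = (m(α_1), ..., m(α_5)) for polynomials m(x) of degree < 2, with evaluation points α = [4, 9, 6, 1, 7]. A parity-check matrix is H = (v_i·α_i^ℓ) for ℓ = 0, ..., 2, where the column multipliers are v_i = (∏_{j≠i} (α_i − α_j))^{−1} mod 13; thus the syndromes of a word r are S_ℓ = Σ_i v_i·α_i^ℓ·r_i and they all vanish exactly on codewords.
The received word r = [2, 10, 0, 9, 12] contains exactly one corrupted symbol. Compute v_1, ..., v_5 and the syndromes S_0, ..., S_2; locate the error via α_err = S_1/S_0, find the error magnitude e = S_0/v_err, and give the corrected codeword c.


S = (6, 6, 6), error at position 4, error magnitude e = 4, c = [2, 10, 0, 5, 12].

Step 1: column multipliers v_i = (∏_{j≠i}(α_i − α_j))^{−1} mod 13.
  i = 1 (α = 4): (4−9)(4−6)(4−1)(4−7) = (−5)·(−2)·3·(−3) = −90 ≡ 1, so v_1 = 1^{−1} = 1 (mod 13).
  i = 2 (α = 9): (9−4)(9−6)(9−1)(9−7) = 5·3·8·2 = 240 ≡ 6, so v_2 = 6^{−1} = 11 (mod 13).
  i = 3 (α = 6): (6−4)(6−9)(6−1)(6−7) = 2·(−3)·5·(−1) = 30 ≡ 4, so v_3 = 4^{−1} = 10 (mod 13).
  i = 4 (α = 1): (1−4)(1−9)(1−6)(1−7) = (−3)·(−8)·(−5)·(−6) = 720 ≡ 5, so v_4 = 5^{−1} = 8 (mod 13).
  i = 5 (α = 7): (7−4)(7−9)(7−6)(7−1) = 3·(−2)·1·6 = −36 ≡ 3, so v_5 = 3^{−1} = 9 (mod 13).
  v = [1, 11, 10, 8, 9].
Step 2: syndromes of r = [2, 10, 0, 9, 12] (all sums mod 13).
  S_0 = Σ v_i r_i = 1·2 + 11·10 + 10·0 + 8·9 + 9·12 = 292 ≡ 6.
  S_1 = Σ v_i α_i r_i = 1·4·2 + 11·9·10 + 10·6·0 + 8·1·9 + 9·7·12 = 1826 ≡ 6.
  α_i^2 mod 13 = [3, 3, 10, 1, 10].
  S_2 = Σ v_i α_i^2 r_i = 1·3·2 + 11·3·10 + 10·10·0 + 8·1·9 + 9·10·12 = 1488 ≡ 6.
  S = (6, 6, 6) ≠ 0, so r is not a codeword (an error is present).
Step 3: locate the error. For a single error e at position i, S_ℓ = v_i·e·α_i^ℓ, so α_err = S_1/S_0.
  S_0^{−1} = 6^{−1} = 11 (mod 13), so α_err = 6·11 = 66 ≡ 1 = α_4. Error position i = 4.
  Consistency check: S_2/S_1 = 6·11 = 66 ≡ 1 = α_err ✓ (single-error assumption holds).
Step 4: error magnitude e = S_0/v_4 = S_0·∏_{j≠4}(α_4 − α_j) = 6·5 = 30 ≡ 4 (mod 13).
Step 5: correct position 4: c_4 = r_4 − e = 9 − 4 ≡ 5 (mod 13). Hence c = [2, 10, 0, 5, 12].
  Check: interpolating c through the α_i gives m(x) = 6 + 12·x (degree < 2) with m(α_i) = c_i for every i, so c is indeed a codeword.


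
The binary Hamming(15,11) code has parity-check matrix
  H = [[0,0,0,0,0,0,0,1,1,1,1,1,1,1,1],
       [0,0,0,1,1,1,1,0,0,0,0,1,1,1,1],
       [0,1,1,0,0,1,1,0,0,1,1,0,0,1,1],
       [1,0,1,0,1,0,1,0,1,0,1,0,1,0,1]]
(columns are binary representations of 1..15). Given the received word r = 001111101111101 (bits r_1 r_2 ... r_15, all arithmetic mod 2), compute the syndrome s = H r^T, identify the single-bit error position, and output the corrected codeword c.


s = (0, 1, 0, 1)^T, error position = 5, corrected codeword c = 001101101111101

Compute s = H r^T mod 2 one row at a time:
  s_1 = 0 + 1 + 1 + 1 + 1 + 1 + 0 + 1 = 6 ≡ 0 (mod 2).
  s_2 = 1 + 1 + 1 + 1 + 1 + 1 + 0 + 1 = 7 ≡ 1 (mod 2).
  s_3 = 0 + 1 + 1 + 1 + 1 + 1 + 0 + 1 = 6 ≡ 0 (mod 2).
  s_4 = 0 + 1 + 1 + 1 + 1 + 1 + 1 + 1 = 7 ≡ 1 (mod 2).
s = (0, 1, 0, 1)^T — this equals column 5 of H (binary 0101), so error is at position 5.
Correct: flip bit 5 of r = 001111101111101 to get c = 001101101111101.


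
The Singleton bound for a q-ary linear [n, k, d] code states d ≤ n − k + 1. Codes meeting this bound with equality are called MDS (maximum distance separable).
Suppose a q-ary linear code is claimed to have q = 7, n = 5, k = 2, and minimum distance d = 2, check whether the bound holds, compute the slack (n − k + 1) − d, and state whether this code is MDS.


Singleton RHS = n − k + 1 = 4, slack = 2, bound satisfied, not MDS.

Singleton bound: d ≤ n − k + 1.
Here n = 5, k = 2, so n − k + 1 = 4.
Given d = 2, check d ≤ 4: YES.
Slack = (n − k + 1) − d = 2.
The code is NOT MDS (slack = 2 > 0).
Description: the claimed parameters are [5, 2, 2]_7; such a code would be non-MDS.


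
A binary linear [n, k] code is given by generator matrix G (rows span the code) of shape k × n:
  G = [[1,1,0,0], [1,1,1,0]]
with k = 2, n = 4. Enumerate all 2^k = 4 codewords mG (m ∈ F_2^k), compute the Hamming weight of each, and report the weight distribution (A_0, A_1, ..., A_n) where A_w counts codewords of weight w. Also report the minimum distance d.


Weight distribution: A_0 = 1, A_1 = 1, A_2 = 1, A_3 = 1. Minimum distance d = 1.

Enumerate all 2^2 = 4 messages m ∈ F_2^2.
For each, compute codeword c = mG in F_2^4, then tally its weight.
  m = 00 → c = 0000, weight = 0.
  m = 10 → c = 1100, weight = 2.
  m = 01 → c = 1110, weight = 3.
  m = 11 → c = 0010, weight = 1.
Tally weights:
  weight 0: 1 codewords.
  weight 1: 1 codewords.
  weight 2: 1 codewords.
  weight 3: 1 codewords.
Minimum distance d = smallest w > 0 with A_w > 0 = 1.
Sanity: Σ A_w = 4 = 2^2 = 4 ✓.


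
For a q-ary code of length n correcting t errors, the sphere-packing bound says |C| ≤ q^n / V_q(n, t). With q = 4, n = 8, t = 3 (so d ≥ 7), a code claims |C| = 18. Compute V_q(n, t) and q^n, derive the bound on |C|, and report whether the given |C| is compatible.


V_q(n, t) = 1789, q^n = 65536, Hamming bound = 36, |C| = 18 ≤ bound (satisfied).

Step 1: Compute V_q(n, t) = Σ_{j=0}^3 C(n, j) (q−1)^j.
  j = 0: C(8,0)·(3)^0 = 1·1 = 1.
  j = 1: C(8,1)·(3)^1 = 8·3 = 24.
  j = 2: C(8,2)·(3)^2 = 28·9 = 252.
  j = 3: C(8,3)·(3)^3 = 56·27 = 1512.
  V_q(n, t) = 1 + 24 + 252 + 1512 = 1789.
Step 2: q^n = 4^8 = 65536.
Step 3: Hamming bound ⌊q^n / V_q(n,t)⌋ = ⌊65536/1789⌋ = 36.
Step 4: Compare |C| = 18 to 36: satisfied.
The claimed |C| lies below the Hamming bound.


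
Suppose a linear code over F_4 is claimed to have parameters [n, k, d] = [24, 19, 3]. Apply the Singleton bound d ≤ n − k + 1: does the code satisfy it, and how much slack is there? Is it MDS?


Singleton RHS = n − k + 1 = 6, slack = 3, bound satisfied, not MDS.

Singleton bound: d ≤ n − k + 1.
Here n = 24, k = 19, so n − k + 1 = 6.
Given d = 3, check d ≤ 6: YES.
Slack = (n − k + 1) − d = 3.
The code is NOT MDS (slack = 3 > 0).
Description: the claimed parameters are [24, 19, 3]_4; such a code would be non-MDS.


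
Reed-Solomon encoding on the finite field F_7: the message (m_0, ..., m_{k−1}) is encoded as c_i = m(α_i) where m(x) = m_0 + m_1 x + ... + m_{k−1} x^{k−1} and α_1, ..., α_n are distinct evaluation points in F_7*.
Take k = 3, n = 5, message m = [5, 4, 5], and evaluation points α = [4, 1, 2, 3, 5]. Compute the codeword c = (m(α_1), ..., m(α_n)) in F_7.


c = [3, 0, 5, 6, 3]

Message polynomial: m(x) = 5 + 4·x + 5·x^2 (mod 7).
For each evaluation point α_i, compute m(α_i) mod 7:
  α_1 = 4: Horner steps 5 → 3 → 3, so m(4) = 3.
  α_2 = 1: Horner steps 5 → 2 → 0, so m(1) = 0.
  α_3 = 2: Horner steps 5 → 0 → 5, so m(2) = 5.
  α_4 = 3: Horner steps 5 → 5 → 6, so m(3) = 6.
  α_5 = 5: Horner steps 5 → 1 → 3, so m(5) = 3.
Codeword c = [3, 0, 5, 6, 3] ∈ F_7^5.


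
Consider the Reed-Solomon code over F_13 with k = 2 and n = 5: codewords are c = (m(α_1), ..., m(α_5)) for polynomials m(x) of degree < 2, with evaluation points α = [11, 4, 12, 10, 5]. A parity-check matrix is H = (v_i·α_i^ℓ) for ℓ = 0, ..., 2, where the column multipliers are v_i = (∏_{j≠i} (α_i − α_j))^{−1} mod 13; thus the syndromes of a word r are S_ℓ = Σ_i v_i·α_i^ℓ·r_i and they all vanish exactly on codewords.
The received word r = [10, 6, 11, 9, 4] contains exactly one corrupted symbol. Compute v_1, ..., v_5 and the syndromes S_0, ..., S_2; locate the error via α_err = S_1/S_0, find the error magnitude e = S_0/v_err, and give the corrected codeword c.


S = (5, 7, 2), error at position 2, error magnitude e = 3, c = [10, 3, 11, 9, 4].

Step 1: column multipliers v_i = (∏_{j≠i}(α_i − α_j))^{−1} mod 13.
  i = 1 (α = 11): (11−4)(11−12)(11−10)(11−5) = 7·(−1)·1·6 = −42 ≡ 10, so v_1 = 10^{−1} = 4 (mod 13).
  i = 2 (α = 4): (4−11)(4−12)(4−10)(4−5) = (−7)·(−8)·(−6)·(−1) = 336 ≡ 11, so v_2 = 11^{−1} = 6 (mod 13).
  i = 3 (α = 12): (12−11)(12−4)(12−10)(12−5) = 1·8·2·7 = 112 ≡ 8, so v_3 = 8^{−1} = 5 (mod 13).
  i = 4 (α = 10): (10−11)(10−4)(10−12)(10−5) = (−1)·6·(−2)·5 = 60 ≡ 8, so v_4 = 8^{−1} = 5 (mod 13).
  i = 5 (α = 5): (5−11)(5−4)(5−12)(5−10) = (−6)·1·(−7)·(−5) = −210 ≡ 11, so v_5 = 11^{−1} = 6 (mod 13).
  v = [4, 6, 5, 5, 6].
Step 2: syndromes of r = [10, 6, 11, 9, 4] (all sums mod 13).
  S_0 = Σ v_i r_i = 4·10 + 6·6 + 5·11 + 5·9 + 6·4 = 200 ≡ 5.
  S_1 = Σ v_i α_i r_i = 4·11·10 + 6·4·6 + 5·12·11 + 5·10·9 + 6·5·4 = 1814 ≡ 7.
  α_i^2 mod 13 = [4, 3, 1, 9, 12].
  S_2 = Σ v_i α_i^2 r_i = 4·4·10 + 6·3·6 + 5·1·11 + 5·9·9 + 6·12·4 = 1016 ≡ 2.
  S = (5, 7, 2) ≠ 0, so r is not a codeword (an error is present).
Step 3: locate the error. For a single error e at position i, S_ℓ = v_i·e·α_i^ℓ, so α_err = S_1/S_0.
  S_0^{−1} = 5^{−1} = 8 (mod 13), so α_err = 7·8 = 56 ≡ 4 = α_2. Error position i = 2.
  Consistency check: S_2/S_1 = 2·2 = 4 ≡ 4 = α_err ✓ (single-error assumption holds).
Step 4: error magnitude e = S_0/v_2 = S_0·∏_{j≠2}(α_2 − α_j) = 5·11 = 55 ≡ 3 (mod 13).
Step 5: correct position 2: c_2 = r_2 − e = 6 − 3 ≡ 3 (mod 13). Hence c = [10, 3, 11, 9, 4].
  Check: interpolating c through the α_i gives m(x) = 12 + 1·x (degree < 2) with m(α_i) = c_i for every i, so c is indeed a codeword.


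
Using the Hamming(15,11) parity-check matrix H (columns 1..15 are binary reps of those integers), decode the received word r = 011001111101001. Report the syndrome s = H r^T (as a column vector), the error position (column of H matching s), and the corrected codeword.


s = (1, 0, 0, 0)^T, error position = 8, corrected codeword c = 011001101101001

Compute s = H r^T mod 2 one row at a time:
  s_1 = 1 + 1 + 1 + 0 + 1 + 0 + 0 + 1 = 5 ≡ 1 (mod 2).
  s_2 = 0 + 0 + 1 + 1 + 1 + 0 + 0 + 1 = 4 ≡ 0 (mod 2).
  s_3 = 1 + 1 + 1 + 1 + 1 + 0 + 0 + 1 = 6 ≡ 0 (mod 2).
  s_4 = 0 + 1 + 0 + 1 + 1 + 0 + 0 + 1 = 4 ≡ 0 (mod 2).
s = (1, 0, 0, 0)^T — this equals column 8 of H (binary 1000), so error is at position 8.
Correct: flip bit 8 of r = 011001111101001 to get c = 011001101101001.


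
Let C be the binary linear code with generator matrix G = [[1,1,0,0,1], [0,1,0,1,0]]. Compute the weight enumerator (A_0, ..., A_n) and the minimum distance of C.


Weight distribution: A_0 = 1, A_2 = 1, A_3 = 2. Minimum distance d = 2.

Enumerate all 2^2 = 4 messages m ∈ F_2^2.
For each, compute codeword c = mG in F_2^5, then tally its weight.
  m = 00 → c = 00000, weight = 0.
  m = 10 → c = 11001, weight = 3.
  m = 01 → c = 01010, weight = 2.
  m = 11 → c = 10011, weight = 3.
Tally weights:
  weight 0: 1 codewords.
  weight 2: 1 codewords.
  weight 3: 2 codewords.
Minimum distance d = smallest w > 0 with A_w > 0 = 2.
Sanity: Σ A_w = 4 = 2^2 = 4 ✓.


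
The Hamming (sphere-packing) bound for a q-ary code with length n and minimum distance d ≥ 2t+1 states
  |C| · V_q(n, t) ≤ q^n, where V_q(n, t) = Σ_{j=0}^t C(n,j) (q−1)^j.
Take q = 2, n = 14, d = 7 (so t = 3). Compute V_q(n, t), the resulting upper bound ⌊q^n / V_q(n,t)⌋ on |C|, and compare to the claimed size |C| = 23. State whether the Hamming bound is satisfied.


V_q(n, t) = 470, q^n = 16384, Hamming bound = 34, |C| = 23 ≤ bound (satisfied).

Step 1: Compute V_q(n, t) = Σ_{j=0}^3 C(n, j) (q−1)^j.
  j = 0: C(14,0)·(1)^0 = 1·1 = 1.
  j = 1: C(14,1)·(1)^1 = 14·1 = 14.
  j = 2: C(14,2)·(1)^2 = 91·1 = 91.
  j = 3: C(14,3)·(1)^3 = 364·1 = 364.
  V_q(n, t) = 1 + 14 + 91 + 364 = 470.
Step 2: q^n = 2^14 = 16384.
Step 3: Hamming bound ⌊q^n / V_q(n,t)⌋ = ⌊16384/470⌋ = 34.
Step 4: Compare |C| = 23 to 34: satisfied.
The claimed |C| lies below the Hamming bound.


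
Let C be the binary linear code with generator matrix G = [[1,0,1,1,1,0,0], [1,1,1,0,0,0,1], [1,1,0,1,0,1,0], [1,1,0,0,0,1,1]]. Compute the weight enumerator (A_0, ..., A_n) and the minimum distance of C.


Weight distribution: A_0 = 1, A_2 = 3, A_4 = 11, A_6 = 1. Minimum distance d = 2.

Enumerate all 2^4 = 16 messages m ∈ F_2^4.
For each, compute codeword c = mG in F_2^7, then tally its weight.
  m = 0000 → c = 0000000, weight = 0.
  m = 1000 → c = 1011100, weight = 4.
  m = 0100 → c = 1110001, weight = 4.
  m = 1100 → c = 0101101, weight = 4.
  m = 0010 → c = 1101010, weight = 4.
  m = 1010 → c = 0110110, weight = 4.
  m = 0110 → c = 0011011, weight = 4.
  m = 1110 → c = 1000111, weight = 4.
  m = 0001 → c = 1100011, weight = 4.
  m = 1001 → c = 0111111, weight = 6.
  m = 0101 → c = 0010010, weight = 2.
  m = 1101 → c = 1001110, weight = 4.
  m = 0011 → c = 0001001, weight = 2.
  m = 1011 → c = 1010101, weight = 4.
  m = 0111 → c = 1111000, weight = 4.
  m = 1111 → c = 0100100, weight = 2.
Tally weights:
  weight 0: 1 codewords.
  weight 2: 3 codewords.
  weight 4: 11 codewords.
  weight 6: 1 codewords.
Minimum distance d = smallest w > 0 with A_w > 0 = 2.
Sanity: Σ A_w = 16 = 2^4 = 16 ✓.


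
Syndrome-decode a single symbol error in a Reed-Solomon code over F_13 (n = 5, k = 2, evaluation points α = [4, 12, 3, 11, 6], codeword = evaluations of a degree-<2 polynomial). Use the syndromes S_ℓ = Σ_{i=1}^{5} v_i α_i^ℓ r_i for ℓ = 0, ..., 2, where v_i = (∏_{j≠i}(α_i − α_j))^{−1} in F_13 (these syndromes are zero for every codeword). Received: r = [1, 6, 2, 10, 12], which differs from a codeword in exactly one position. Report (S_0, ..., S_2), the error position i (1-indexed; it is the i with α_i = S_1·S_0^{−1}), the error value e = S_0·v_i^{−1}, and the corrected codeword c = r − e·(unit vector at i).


S = (7, 12, 2), error at position 4, error magnitude e = 3, c = [1, 6, 2, 7, 12].

Step 1: column multipliers v_i = (∏_{j≠i}(α_i − α_j))^{−1} mod 13.
  i = 1 (α = 4): (4−12)(4−3)(4−11)(4−6) = (−8)·1·(−7)·(−2) = −112 ≡ 5, so v_1 = 5^{−1} = 8 (mod 13).
  i = 2 (α = 12): (12−4)(12−3)(12−11)(12−6) = 8·9·1·6 = 432 ≡ 3, so v_2 = 3^{−1} = 9 (mod 13).
  i = 3 (α = 3): (3−4)(3−12)(3−11)(3−6) = (−1)·(−9)·(−8)·(−3) = 216 ≡ 8, so v_3 = 8^{−1} = 5 (mod 13).
  i = 4 (α = 11): (11−4)(11−12)(11−3)(11−6) = 7·(−1)·8·5 = −280 ≡ 6, so v_4 = 6^{−1} = 11 (mod 13).
  i = 5 (α = 6): (6−4)(6−12)(6−3)(6−11) = 2·(−6)·3·(−5) = 180 ≡ 11, so v_5 = 11^{−1} = 6 (mod 13).
  v = [8, 9, 5, 11, 6].
Step 2: syndromes of r = [1, 6, 2, 10, 12] (all sums mod 13).
  S_0 = Σ v_i r_i = 8·1 + 9·6 + 5·2 + 11·10 + 6·12 = 254 ≡ 7.
  S_1 = Σ v_i α_i r_i = 8·4·1 + 9·12·6 + 5·3·2 + 11·11·10 + 6·6·12 = 2352 ≡ 12.
  α_i^2 mod 13 = [3, 1, 9, 4, 10].
  S_2 = Σ v_i α_i^2 r_i = 8·3·1 + 9·1·6 + 5·9·2 + 11·4·10 + 6·10·12 = 1328 ≡ 2.
  S = (7, 12, 2) ≠ 0, so r is not a codeword (an error is present).
Step 3: locate the error. For a single error e at position i, S_ℓ = v_i·e·α_i^ℓ, so α_err = S_1/S_0.
  S_0^{−1} = 7^{−1} = 2 (mod 13), so α_err = 12·2 = 24 ≡ 11 = α_4. Error position i = 4.
  Consistency check: S_2/S_1 = 2·12 = 24 ≡ 11 = α_err ✓ (single-error assumption holds).
Step 4: error magnitude e = S_0/v_4 = S_0·∏_{j≠4}(α_4 − α_j) = 7·6 = 42 ≡ 3 (mod 13).
Step 5: correct position 4: c_4 = r_4 − e = 10 − 3 ≡ 7 (mod 13). Hence c = [1, 6, 2, 7, 12].
  Check: interpolating c through the α_i gives m(x) = 5 + 12·x (degree < 2) with m(α_i) = c_i for every i, so c is indeed a codeword.


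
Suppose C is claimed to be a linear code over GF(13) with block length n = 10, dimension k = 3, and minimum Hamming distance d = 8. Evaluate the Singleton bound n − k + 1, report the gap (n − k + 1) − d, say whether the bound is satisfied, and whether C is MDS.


Singleton RHS = n − k + 1 = 8, slack = 0, bound satisfied, MDS.

Singleton bound: d ≤ n − k + 1.
Here n = 10, k = 3, so n − k + 1 = 8.
Given d = 8, check d ≤ 8: YES.
Slack = (n − k + 1) − d = 0.
The code is MDS (slack = 0).
Description: the claimed parameters are [10, 3, 8]_13; such a code would be MDS (meets Singleton bound).


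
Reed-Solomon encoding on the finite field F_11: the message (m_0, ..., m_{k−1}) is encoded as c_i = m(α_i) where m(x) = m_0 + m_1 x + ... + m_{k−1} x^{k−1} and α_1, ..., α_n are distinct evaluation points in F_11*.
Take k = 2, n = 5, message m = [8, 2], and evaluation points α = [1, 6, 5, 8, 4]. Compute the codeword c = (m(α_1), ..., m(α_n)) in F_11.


c = [10, 9, 7, 2, 5]

Message polynomial: m(x) = 8 + 2·x (mod 11).
For each evaluation point α_i, compute m(α_i) mod 11:
  α_1 = 1: Horner steps 2 → 10, so m(1) = 10.
  α_2 = 6: Horner steps 2 → 9, so m(6) = 9.
  α_3 = 5: Horner steps 2 → 7, so m(5) = 7.
  α_4 = 8: Horner steps 2 → 2, so m(8) = 2.
  α_5 = 4: Horner steps 2 → 5, so m(4) = 5.
Codeword c = [10, 9, 7, 2, 5] ∈ F_11^5.


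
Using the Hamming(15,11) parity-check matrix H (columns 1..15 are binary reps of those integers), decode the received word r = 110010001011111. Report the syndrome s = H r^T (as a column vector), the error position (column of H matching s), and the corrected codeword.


s = (0, 1, 0, 0)^T, error position = 4, corrected codeword c = 110110001011111

Compute s = H r^T mod 2 one row at a time:
  s_1 = 0 + 1 + 0 + 1 + 1 + 1 + 1 + 1 = 6 ≡ 0 (mod 2).
  s_2 = 0 + 1 + 0 + 0 + 1 + 1 + 1 + 1 = 5 ≡ 1 (mod 2).
  s_3 = 1 + 0 + 0 + 0 + 0 + 1 + 1 + 1 = 4 ≡ 0 (mod 2).
  s_4 = 1 + 0 + 1 + 0 + 1 + 1 + 1 + 1 = 6 ≡ 0 (mod 2).
s = (0, 1, 0, 0)^T — this equals column 4 of H (binary 0100), so error is at position 4.
Correct: flip bit 4 of r = 110010001011111 to get c = 110110001011111.


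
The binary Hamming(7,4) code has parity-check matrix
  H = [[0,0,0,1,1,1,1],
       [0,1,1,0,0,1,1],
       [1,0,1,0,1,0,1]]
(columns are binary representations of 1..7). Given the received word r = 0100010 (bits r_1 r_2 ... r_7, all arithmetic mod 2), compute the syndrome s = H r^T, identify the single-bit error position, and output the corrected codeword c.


s = (1, 0, 0)^T, error position = 4, corrected codeword c = 0101010

Compute s = H r^T mod 2 one row at a time:
  s_1 = 0 + 0 + 1 + 0 = 1 ≡ 1 (mod 2).
  s_2 = 1 + 0 + 1 + 0 = 2 ≡ 0 (mod 2).
  s_3 = 0 + 0 + 0 + 0 = 0 ≡ 0 (mod 2).
s = (1, 0, 0)^T — this equals column 4 of H (binary 100), so error is at position 4.
Correct: flip bit 4 of r = 0100010 to get c = 0101010.


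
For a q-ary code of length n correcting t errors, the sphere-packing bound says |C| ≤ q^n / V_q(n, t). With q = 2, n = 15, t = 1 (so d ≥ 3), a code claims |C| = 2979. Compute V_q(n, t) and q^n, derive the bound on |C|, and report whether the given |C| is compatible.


V_q(n, t) = 16, q^n = 32768, Hamming bound = 2048, |C| = 2979 > bound (violated).

Step 1: Compute V_q(n, t) = Σ_{j=0}^1 C(n, j) (q−1)^j.
  j = 0: C(15,0)·(1)^0 = 1·1 = 1.
  j = 1: C(15,1)·(1)^1 = 15·1 = 15.
  V_q(n, t) = 1 + 15 = 16.
Step 2: q^n = 2^15 = 32768.
Step 3: Hamming bound ⌊q^n / V_q(n,t)⌋ = ⌊32768/16⌋ = 2048.
Step 4: Compare |C| = 2979 to 2048: violated.
The claimed |C| lies above the Hamming bound, so no 2-ary code of length 15 with d ≥ 3 can have 2979 codewords.


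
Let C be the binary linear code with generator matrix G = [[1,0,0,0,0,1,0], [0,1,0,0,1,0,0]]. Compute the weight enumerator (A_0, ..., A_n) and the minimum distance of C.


Weight distribution: A_0 = 1, A_2 = 2, A_4 = 1. Minimum distance d = 2.

Enumerate all 2^2 = 4 messages m ∈ F_2^2.
For each, compute codeword c = mG in F_2^7, then tally its weight.
  m = 00 → c = 0000000, weight = 0.
  m = 10 → c = 1000010, weight = 2.
  m = 01 → c = 0100100, weight = 2.
  m = 11 → c = 1100110, weight = 4.
Tally weights:
  weight 0: 1 codewords.
  weight 2: 2 codewords.
  weight 4: 1 codewords.
Minimum distance d = smallest w > 0 with A_w > 0 = 2.
Sanity: Σ A_w = 4 = 2^2 = 4 ✓.


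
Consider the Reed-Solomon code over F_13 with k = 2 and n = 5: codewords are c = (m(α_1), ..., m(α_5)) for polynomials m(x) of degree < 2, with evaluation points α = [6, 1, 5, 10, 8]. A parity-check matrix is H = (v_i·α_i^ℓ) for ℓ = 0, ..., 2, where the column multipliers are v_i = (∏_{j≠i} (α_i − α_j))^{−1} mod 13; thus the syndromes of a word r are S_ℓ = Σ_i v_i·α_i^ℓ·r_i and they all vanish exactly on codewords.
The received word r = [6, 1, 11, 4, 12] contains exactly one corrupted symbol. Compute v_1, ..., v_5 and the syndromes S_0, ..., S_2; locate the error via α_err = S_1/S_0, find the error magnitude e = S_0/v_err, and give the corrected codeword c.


S = (12, 7, 3), error at position 1, error magnitude e = 12, c = [7, 1, 11, 4, 12].

Step 1: column multipliers v_i = (∏_{j≠i}(α_i − α_j))^{−1} mod 13.
  i = 1 (α = 6): (6−1)(6−5)(6−10)(6−8) = 5·1·(−4)·(−2) = 40 ≡ 1, so v_1 = 1^{−1} = 1 (mod 13).
  i = 2 (α = 1): (1−6)(1−5)(1−10)(1−8) = (−5)·(−4)·(−9)·(−7) = 1260 ≡ 12, so v_2 = 12^{−1} = 12 (mod 13).
  i = 3 (α = 5): (5−6)(5−1)(5−10)(5−8) = (−1)·4·(−5)·(−3) = −60 ≡ 5, so v_3 = 5^{−1} = 8 (mod 13).
  i = 4 (α = 10): (10−6)(10−1)(10−5)(10−8) = 4·9·5·2 = 360 ≡ 9, so v_4 = 9^{−1} = 3 (mod 13).
  i = 5 (α = 8): (8−6)(8−1)(8−5)(8−10) = 2·7·3·(−2) = −84 ≡ 7, so v_5 = 7^{−1} = 2 (mod 13).
  v = [1, 12, 8, 3, 2].
Step 2: syndromes of r = [6, 1, 11, 4, 12] (all sums mod 13).
  S_0 = Σ v_i r_i = 1·6 + 12·1 + 8·11 + 3·4 + 2·12 = 142 ≡ 12.
  S_1 = Σ v_i α_i r_i = 1·6·6 + 12·1·1 + 8·5·11 + 3·10·4 + 2·8·12 = 800 ≡ 7.
  α_i^2 mod 13 = [10, 1, 12, 9, 12].
  S_2 = Σ v_i α_i^2 r_i = 1·10·6 + 12·1·1 + 8·12·11 + 3·9·4 + 2·12·12 = 1524 ≡ 3.
  S = (12, 7, 3) ≠ 0, so r is not a codeword (an error is present).
Step 3: locate the error. For a single error e at position i, S_ℓ = v_i·e·α_i^ℓ, so α_err = S_1/S_0.
  S_0^{−1} = 12^{−1} = 12 (mod 13), so α_err = 7·12 = 84 ≡ 6 = α_1. Error position i = 1.
  Consistency check: S_2/S_1 = 3·2 = 6 ≡ 6 = α_err ✓ (single-error assumption holds).
Step 4: error magnitude e = S_0/v_1 = S_0·∏_{j≠1}(α_1 − α_j) = 12·1 = 12 ≡ 12 (mod 13).
Step 5: correct position 1: c_1 = r_1 − e = 6 − 12 ≡ 7 (mod 13). Hence c = [7, 1, 11, 4, 12].
  Check: interpolating c through the α_i gives m(x) = 5 + 9·x (degree < 2) with m(α_i) = c_i for every i, so c is indeed a codeword.


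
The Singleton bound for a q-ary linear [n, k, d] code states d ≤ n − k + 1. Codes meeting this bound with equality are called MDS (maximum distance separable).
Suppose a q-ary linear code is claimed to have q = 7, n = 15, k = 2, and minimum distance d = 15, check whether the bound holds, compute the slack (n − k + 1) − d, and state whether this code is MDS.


Singleton RHS = n − k + 1 = 14, slack = -1, bound violated (no such code; not MDS).

Singleton bound: d ≤ n − k + 1.
Here n = 15, k = 2, so n − k + 1 = 14.
Given d = 15, check d ≤ 14: NO.
Slack = (n − k + 1) − d = -1.
The slack is negative: d = 15 exceeds n − k + 1 = 14 by 1, so the Singleton bound is violated and no linear [15, 2, 15]_7 code can exist. In particular it is not MDS (MDS requires d = n − k + 1 exactly).
Description: the claimed parameters are [15, 2, 15]_7; such a code would be impossible (violates the Singleton bound).


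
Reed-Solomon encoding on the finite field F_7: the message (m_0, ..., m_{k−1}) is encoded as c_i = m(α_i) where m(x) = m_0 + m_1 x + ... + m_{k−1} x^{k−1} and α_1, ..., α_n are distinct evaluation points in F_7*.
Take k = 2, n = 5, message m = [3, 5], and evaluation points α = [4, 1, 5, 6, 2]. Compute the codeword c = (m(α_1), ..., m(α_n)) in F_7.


c = [2, 1, 0, 5, 6]

Message polynomial: m(x) = 3 + 5·x (mod 7).
For each evaluation point α_i, compute m(α_i) mod 7:
  α_1 = 4: Horner steps 5 → 2, so m(4) = 2.
  α_2 = 1: Horner steps 5 → 1, so m(1) = 1.
  α_3 = 5: Horner steps 5 → 0, so m(5) = 0.
  α_4 = 6: Horner steps 5 → 5, so m(6) = 5.
  α_5 = 2: Horner steps 5 → 6, so m(2) = 6.
Codeword c = [2, 1, 0, 5, 6] ∈ F_7^5.


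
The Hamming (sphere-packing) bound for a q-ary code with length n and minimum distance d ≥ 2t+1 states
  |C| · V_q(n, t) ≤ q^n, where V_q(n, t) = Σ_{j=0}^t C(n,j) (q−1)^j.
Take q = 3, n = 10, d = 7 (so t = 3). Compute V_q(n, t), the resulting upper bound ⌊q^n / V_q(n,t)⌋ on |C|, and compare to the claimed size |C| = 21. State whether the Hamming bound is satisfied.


V_q(n, t) = 1161, q^n = 59049, Hamming bound = 50, |C| = 21 ≤ bound (satisfied).

Step 1: Compute V_q(n, t) = Σ_{j=0}^3 C(n, j) (q−1)^j.
  j = 0: C(10,0)·(2)^0 = 1·1 = 1.
  j = 1: C(10,1)·(2)^1 = 10·2 = 20.
  j = 2: C(10,2)·(2)^2 = 45·4 = 180.
  j = 3: C(10,3)·(2)^3 = 120·8 = 960.
  V_q(n, t) = 1 + 20 + 180 + 960 = 1161.
Step 2: q^n = 3^10 = 59049.
Step 3: Hamming bound ⌊q^n / V_q(n,t)⌋ = ⌊59049/1161⌋ = 50.
Step 4: Compare |C| = 21 to 50: satisfied.
The claimed |C| lies below the Hamming bound.


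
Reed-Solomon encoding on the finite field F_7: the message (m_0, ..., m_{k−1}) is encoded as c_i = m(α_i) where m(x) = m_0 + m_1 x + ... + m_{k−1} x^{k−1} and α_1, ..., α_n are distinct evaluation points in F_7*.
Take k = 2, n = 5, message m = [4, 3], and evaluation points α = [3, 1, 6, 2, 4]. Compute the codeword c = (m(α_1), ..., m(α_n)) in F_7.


c = [6, 0, 1, 3, 2]

Message polynomial: m(x) = 4 + 3·x (mod 7).
For each evaluation point α_i, compute m(α_i) mod 7:
  α_1 = 3: Horner steps 3 → 6, so m(3) = 6.
  α_2 = 1: Horner steps 3 → 0, so m(1) = 0.
  α_3 = 6: Horner steps 3 → 1, so m(6) = 1.
  α_4 = 2: Horner steps 3 → 3, so m(2) = 3.
  α_5 = 4: Horner steps 3 → 2, so m(4) = 2.
Codeword c = [6, 0, 1, 3, 2] ∈ F_7^5.


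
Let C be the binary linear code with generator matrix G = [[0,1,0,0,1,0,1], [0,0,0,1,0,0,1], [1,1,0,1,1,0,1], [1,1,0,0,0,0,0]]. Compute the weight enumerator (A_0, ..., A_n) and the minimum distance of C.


Weight distribution: A_0 = 1, A_1 = 1, A_2 = 6, A_3 = 6, A_4 = 1, A_5 = 1. Minimum distance d = 1.

Enumerate all 2^4 = 16 messages m ∈ F_2^4.
For each, compute codeword c = mG in F_2^7, then tally its weight.
  m = 0000 → c = 0000000, weight = 0.
  m = 1000 → c = 0100101, weight = 3.
  m = 0100 → c = 0001001, weight = 2.
  m = 1100 → c = 0101100, weight = 3.
  m = 0010 → c = 1101101, weight = 5.
  m = 1010 → c = 1001000, weight = 2.
  m = 0110 → c = 1100100, weight = 3.
  m = 1110 → c = 1000001, weight = 2.
  m = 0001 → c = 1100000, weight = 2.
  m = 1001 → c = 1000101, weight = 3.
  m = 0101 → c = 1101001, weight = 4.
  m = 1101 → c = 1001100, weight = 3.
  m = 0011 → c = 0001101, weight = 3.
  m = 1011 → c = 0101000, weight = 2.
  m = 0111 → c = 0000100, weight = 1.
  m = 1111 → c = 0100001, weight = 2.
Tally weights:
  weight 0: 1 codewords.
  weight 1: 1 codewords.
  weight 2: 6 codewords.
  weight 3: 6 codewords.
  weight 4: 1 codewords.
  weight 5: 1 codewords.
Minimum distance d = smallest w > 0 with A_w > 0 = 1.
Sanity: Σ A_w = 16 = 2^4 = 16 ✓.


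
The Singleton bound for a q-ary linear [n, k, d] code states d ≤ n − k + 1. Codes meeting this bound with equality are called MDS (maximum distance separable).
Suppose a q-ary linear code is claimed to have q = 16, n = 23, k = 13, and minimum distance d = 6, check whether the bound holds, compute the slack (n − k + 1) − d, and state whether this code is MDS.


Singleton RHS = n − k + 1 = 11, slack = 5, bound satisfied, not MDS.

Singleton bound: d ≤ n − k + 1.
Here n = 23, k = 13, so n − k + 1 = 11.
Given d = 6, check d ≤ 11: YES.
Slack = (n − k + 1) − d = 5.
The code is NOT MDS (slack = 5 > 0).
Description: the claimed parameters are [23, 13, 6]_16; such a code would be non-MDS.


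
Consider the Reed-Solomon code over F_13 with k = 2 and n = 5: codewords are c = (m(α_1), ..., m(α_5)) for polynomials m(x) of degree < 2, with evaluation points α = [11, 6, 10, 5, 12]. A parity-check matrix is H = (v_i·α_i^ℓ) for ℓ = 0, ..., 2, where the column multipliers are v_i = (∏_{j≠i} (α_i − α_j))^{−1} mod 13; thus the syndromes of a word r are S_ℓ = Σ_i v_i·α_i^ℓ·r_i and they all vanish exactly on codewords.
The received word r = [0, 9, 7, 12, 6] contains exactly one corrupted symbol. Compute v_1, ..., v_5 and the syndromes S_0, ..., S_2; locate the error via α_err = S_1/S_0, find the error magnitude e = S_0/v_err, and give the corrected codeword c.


S = (11, 3, 2), error at position 4, error magnitude e = 9, c = [0, 9, 7, 3, 6].

Step 1: column multipliers v_i = (∏_{j≠i}(α_i − α_j))^{−1} mod 13.
  i = 1 (α = 11): (11−6)(11−10)(11−5)(11−12) = 5·1·6·(−1) = −30 ≡ 9, so v_1 = 9^{−1} = 3 (mod 13).
  i = 2 (α = 6): (6−11)(6−10)(6−5)(6−12) = (−5)·(−4)·1·(−6) = −120 ≡ 10, so v_2 = 10^{−1} = 4 (mod 13).
  i = 3 (α = 10): (10−11)(10−6)(10−5)(10−12) = (−1)·4·5·(−2) = 40 ≡ 1, so v_3 = 1^{−1} = 1 (mod 13).
  i = 4 (α = 5): (5−11)(5−6)(5−10)(5−12) = (−6)·(−1)·(−5)·(−7) = 210 ≡ 2, so v_4 = 2^{−1} = 7 (mod 13).
  i = 5 (α = 12): (12−11)(12−6)(12−10)(12−5) = 1·6·2·7 = 84 ≡ 6, so v_5 = 6^{−1} = 11 (mod 13).
  v = [3, 4, 1, 7, 11].
Step 2: syndromes of r = [0, 9, 7, 12, 6] (all sums mod 13).
  S_0 = Σ v_i r_i = 3·0 + 4·9 + 1·7 + 7·12 + 11·6 = 193 ≡ 11.
  S_1 = Σ v_i α_i r_i = 3·11·0 + 4·6·9 + 1·10·7 + 7·5·12 + 11·12·6 = 1498 ≡ 3.
  α_i^2 mod 13 = [4, 10, 9, 12, 1].
  S_2 = Σ v_i α_i^2 r_i = 3·4·0 + 4·10·9 + 1·9·7 + 7·12·12 + 11·1·6 = 1497 ≡ 2.
  S = (11, 3, 2) ≠ 0, so r is not a codeword (an error is present).
Step 3: locate the error. For a single error e at position i, S_ℓ = v_i·e·α_i^ℓ, so α_err = S_1/S_0.
  S_0^{−1} = 11^{−1} = 6 (mod 13), so α_err = 3·6 = 18 ≡ 5 = α_4. Error position i = 4.
  Consistency check: S_2/S_1 = 2·9 = 18 ≡ 5 = α_err ✓ (single-error assumption holds).
Step 4: error magnitude e = S_0/v_4 = S_0·∏_{j≠4}(α_4 − α_j) = 11·2 = 22 ≡ 9 (mod 13).
Step 5: correct position 4: c_4 = r_4 − e = 12 − 9 ≡ 3 (mod 13). Hence c = [0, 9, 7, 3, 6].
  Check: interpolating c through the α_i gives m(x) = 12 + 6·x (degree < 2) with m(α_i) = c_i for every i, so c is indeed a codeword.


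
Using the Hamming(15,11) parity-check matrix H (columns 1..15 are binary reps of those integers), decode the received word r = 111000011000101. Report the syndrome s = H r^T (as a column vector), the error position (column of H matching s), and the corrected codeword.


s = (0, 0, 1, 1)^T, error position = 3, corrected codeword c = 110000011000101

Compute s = H r^T mod 2 one row at a time:
  s_1 = 1 + 1 + 0 + 0 + 0 + 1 + 0 + 1 = 4 ≡ 0 (mod 2).
  s_2 = 0 + 0 + 0 + 0 + 0 + 1 + 0 + 1 = 2 ≡ 0 (mod 2).
  s_3 = 1 + 1 + 0 + 0 + 0 + 0 + 0 + 1 = 3 ≡ 1 (mod 2).
  s_4 = 1 + 1 + 0 + 0 + 1 + 0 + 1 + 1 = 5 ≡ 1 (mod 2).
s = (0, 0, 1, 1)^T — this equals column 3 of H (binary 0011), so error is at position 3.
Correct: flip bit 3 of r = 111000011000101 to get c = 110000011000101.


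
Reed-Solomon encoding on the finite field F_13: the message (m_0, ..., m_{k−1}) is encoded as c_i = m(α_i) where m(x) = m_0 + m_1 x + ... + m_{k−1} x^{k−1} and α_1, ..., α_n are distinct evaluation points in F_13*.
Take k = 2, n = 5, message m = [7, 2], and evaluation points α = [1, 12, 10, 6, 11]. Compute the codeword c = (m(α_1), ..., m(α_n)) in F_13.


c = [9, 5, 1, 6, 3]

Message polynomial: m(x) = 7 + 2·x (mod 13).
For each evaluation point α_i, compute m(α_i) mod 13:
  α_1 = 1: Horner steps 2 → 9, so m(1) = 9.
  α_2 = 12: Horner steps 2 → 5, so m(12) = 5.
  α_3 = 10: Horner steps 2 → 1, so m(10) = 1.
  α_4 = 6: Horner steps 2 → 6, so m(6) = 6.
  α_5 = 11: Horner steps 2 → 3, so m(11) = 3.
Codeword c = [9, 5, 1, 6, 3] ∈ F_13^5.


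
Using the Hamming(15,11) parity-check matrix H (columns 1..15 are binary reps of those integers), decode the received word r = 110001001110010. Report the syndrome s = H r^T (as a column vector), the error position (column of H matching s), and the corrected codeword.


s = (0, 0, 1, 1)^T, error position = 3, corrected codeword c = 111001001110010

Compute s = H r^T mod 2 one row at a time:
  s_1 = 0 + 1 + 1 + 1 + 0 + 0 + 1 + 0 = 4 ≡ 0 (mod 2).
  s_2 = 0 + 0 + 1 + 0 + 0 + 0 + 1 + 0 = 2 ≡ 0 (mod 2).
  s_3 = 1 + 0 + 1 + 0 + 1 + 1 + 1 + 0 = 5 ≡ 1 (mod 2).
  s_4 = 1 + 0 + 0 + 0 + 1 + 1 + 0 + 0 = 3 ≡ 1 (mod 2).
s = (0, 0, 1, 1)^T — this equals column 3 of H (binary 0011), so error is at position 3.
Correct: flip bit 3 of r = 110001001110010 to get c = 111001001110010.
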